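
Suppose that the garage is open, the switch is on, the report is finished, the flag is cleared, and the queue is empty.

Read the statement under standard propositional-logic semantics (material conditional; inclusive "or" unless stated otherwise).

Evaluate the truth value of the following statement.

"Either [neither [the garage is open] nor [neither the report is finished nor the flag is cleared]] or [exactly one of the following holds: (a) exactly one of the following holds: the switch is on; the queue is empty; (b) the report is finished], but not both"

Let K = "the garage is closed" (F), R = "the report is finished" (T), D = "the flag is set" (F), G = "the switch is on" (T), V = "the queue is empty" (T).
In symbols: (¬K ↓ (R ↓ ¬D)) ⊕ ((G ⊕ V) ⊕ R)

¬K = ¬F = T
¬D = ¬F = T
R ↓ ¬D = T ↓ T = F
¬K ↓ (R ↓ ¬D) = T ↓ F = F
G ⊕ V = T ⊕ T = F
(G ⊕ V) ⊕ R = F ⊕ T = T
(¬K ↓ (R ↓ ¬D)) ⊕ ((G ⊕ V) ⊕ R) = F ⊕ T = T

The statement is true.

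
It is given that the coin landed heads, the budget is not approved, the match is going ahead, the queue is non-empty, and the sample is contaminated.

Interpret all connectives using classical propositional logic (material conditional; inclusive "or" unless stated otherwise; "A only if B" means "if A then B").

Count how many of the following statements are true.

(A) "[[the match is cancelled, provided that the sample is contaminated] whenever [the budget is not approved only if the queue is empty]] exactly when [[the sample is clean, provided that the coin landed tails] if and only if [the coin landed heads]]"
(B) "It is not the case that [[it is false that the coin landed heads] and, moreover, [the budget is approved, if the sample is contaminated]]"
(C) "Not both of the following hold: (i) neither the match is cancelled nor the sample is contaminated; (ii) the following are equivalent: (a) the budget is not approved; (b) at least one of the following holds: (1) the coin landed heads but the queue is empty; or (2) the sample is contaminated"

3

Let P = "the budget is approved" (F), N = "the queue is empty" (F), D = "the sample is contaminated" (T), G = "the match is cancelled" (F), W = "the coin landed heads" (T).

(A): In symbols: ((¬P → N) → (D → G)) ↔ ((¬W → ¬D) ↔ W)

¬P = ¬F = T
¬P → N = T → F = F
D → G = T → F = F
(¬P → N) → (D → G) = F → F = T
¬W = ¬T = F
¬D = ¬T = F
¬W → ¬D = F → F = T
(¬W → ¬D) ↔ W = T ↔ T = T
((¬P → N) → (D → G)) ↔ ((¬W → ¬D) ↔ W) = T ↔ T = T
So (A) is true.

(B): Parsed as ¬(¬W ∧ (D → P))

¬W = ¬T = F
D → P = T → F = F
¬W ∧ (D → P) = F ∧ F = F
¬(¬W ∧ (D → P)) = ¬F = T
So (B) is true.

(C): Parsed as (G ↓ D) ↑ (¬P ↔ ((W ∧ N) ∨ D))

G ↓ D = F ↓ T = F
¬P = ¬F = T
W ∧ N = T ∧ F = F
(W ∧ N) ∨ D = F ∨ T = T
¬P ↔ ((W ∧ N) ∨ D) = T ↔ T = T
(G ↓ D) ↑ (¬P ↔ ((W ∧ N) ∨ D)) = F ↑ T = T
So (C) is true.

3 of the 3 statements are true ((A), (B), (C)).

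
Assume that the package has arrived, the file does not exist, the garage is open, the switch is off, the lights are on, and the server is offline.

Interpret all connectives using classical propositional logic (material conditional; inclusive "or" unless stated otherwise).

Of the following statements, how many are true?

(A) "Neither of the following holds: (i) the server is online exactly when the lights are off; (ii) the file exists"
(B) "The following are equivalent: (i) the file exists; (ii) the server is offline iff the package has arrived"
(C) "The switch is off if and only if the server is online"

Let V = "the server is online" (F), U = "the lights are on" (T), Q = "the file exists" (F), P = "the package has arrived" (T), S = "the switch is on" (F).

(A): In symbols: (V <-> ~U) nor Q

~U = ~T = F
V <-> ~U = F <-> F = T
(V <-> ~U) nor Q = T nor F = F
Thus (A) is false.

(B): This is Q <-> (~V <-> P).

~V = ~F = T
~V <-> P = T <-> T = T
Q <-> (~V <-> P) = F <-> T = F
Thus (B) is false.

(C): This is ~S <-> V.

~S = ~F = T
~S <-> V = T <-> F = F
Hence (C) is false.

True statements: 0 (none).

0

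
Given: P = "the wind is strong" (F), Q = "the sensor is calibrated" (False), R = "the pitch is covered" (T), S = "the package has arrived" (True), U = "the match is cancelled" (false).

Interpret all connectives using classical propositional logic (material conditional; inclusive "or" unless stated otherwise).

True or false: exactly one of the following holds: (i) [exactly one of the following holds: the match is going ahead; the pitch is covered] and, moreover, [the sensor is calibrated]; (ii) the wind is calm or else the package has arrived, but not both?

False

Parsed as ((¬U ⊕ R) ∧ Q) ⊕ (¬P ⊕ S)

¬U = ¬F = T
¬U ⊕ R = T ⊕ T = F
(¬U ⊕ R) ∧ Q = F ∧ F = F
¬P = ¬F = T
¬P ⊕ S = T ⊕ T = F
((¬U ⊕ R) ∧ Q) ⊕ (¬P ⊕ S) = F ⊕ F = F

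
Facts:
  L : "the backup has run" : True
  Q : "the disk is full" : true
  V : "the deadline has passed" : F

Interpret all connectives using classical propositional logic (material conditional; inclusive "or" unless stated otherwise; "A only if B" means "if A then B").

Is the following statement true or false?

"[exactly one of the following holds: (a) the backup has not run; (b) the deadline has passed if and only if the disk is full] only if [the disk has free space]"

True.

Values: L=T, V=F, Q=T.
Parsed as (~L xor (V <-> Q)) -> ~Q

~L = ~T = F
V <-> Q = F <-> T = F
~L xor (V <-> Q) = F xor F = F
~Q = ~T = F
(~L xor (V <-> Q)) -> ~Q = F -> F = T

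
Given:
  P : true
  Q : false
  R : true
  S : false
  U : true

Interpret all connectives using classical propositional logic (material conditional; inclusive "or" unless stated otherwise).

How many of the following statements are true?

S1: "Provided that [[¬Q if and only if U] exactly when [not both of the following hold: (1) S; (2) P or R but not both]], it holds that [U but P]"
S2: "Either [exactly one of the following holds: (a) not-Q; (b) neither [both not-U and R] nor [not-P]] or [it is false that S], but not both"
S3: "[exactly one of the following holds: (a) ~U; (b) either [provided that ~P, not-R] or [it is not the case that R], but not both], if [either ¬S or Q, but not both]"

S1: Formalization: ((not Q iff U) iff (S nand (P xor R))) -> (U and P)

not Q = not False = True
not Q iff U = True iff True = True
P xor R = True xor True = False
S nand (P xor R) = False nand False = True
(not Q iff U) iff (S nand (P xor R)) = True iff True = True
U and P = True and True = True
((not Q iff U) iff (S nand (P xor R))) -> (U and P) = True -> True = True
So S1 is true.

S2: Formalization: (not Q xor ((not U and R) nor not P)) xor not S

not Q = not False = True
not U = not True = False
not U and R = False and True = False
not P = not True = False
(not U and R) nor not P = False nor False = True
not Q xor ((not U and R) nor not P) = True xor True = False
not S = not False = True
(not Q xor ((not U and R) nor not P)) xor not S = False xor True = True
Hence S2 is true.

S3: Formalization: (not S xor Q) -> (not U xor ((not P -> not R) xor not R))

not S = not False = True
not S xor Q = True xor False = True
not U = not True = False
not P = not True = False
not R = not True = False
not P -> not R = False -> False = True
not R = not True = False
(not P -> not R) xor not R = True xor False = True
not U xor ((not P -> not R) xor not R) = False xor True = True
(not S xor Q) -> (not U xor ((not P -> not R) xor not R)) = True -> True = True
Hence S3 is true.

Count: 3.

3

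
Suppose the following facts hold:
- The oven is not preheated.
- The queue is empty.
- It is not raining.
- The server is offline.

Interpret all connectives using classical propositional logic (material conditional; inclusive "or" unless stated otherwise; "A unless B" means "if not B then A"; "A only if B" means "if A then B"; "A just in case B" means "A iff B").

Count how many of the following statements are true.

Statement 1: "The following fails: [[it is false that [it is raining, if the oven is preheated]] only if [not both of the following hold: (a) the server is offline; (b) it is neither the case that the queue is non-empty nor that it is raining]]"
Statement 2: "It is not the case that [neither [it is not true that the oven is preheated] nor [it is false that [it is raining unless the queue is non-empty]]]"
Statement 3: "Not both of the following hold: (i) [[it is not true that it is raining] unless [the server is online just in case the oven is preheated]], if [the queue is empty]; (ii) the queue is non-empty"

2

Let P = "the oven is preheated" (F), R = "it is raining" (F), S = "the server is online" (F), Q = "the queue is empty" (T).

Statement 1: Parsed as ¬(¬(P → R) → (¬S ↑ (¬Q ↓ R)))

P → R = F → F = T
¬(P → R) = ¬T = F
¬S = ¬F = T
¬Q = ¬T = F
¬Q ↓ R = F ↓ F = T
¬S ↑ (¬Q ↓ R) = T ↑ T = F
¬(P → R) → (¬S ↑ (¬Q ↓ R)) = F → F = T
¬(¬(P → R) → (¬S ↑ (¬Q ↓ R))) = ¬T = F
Thus Statement 1 is false.

Statement 2: This is ¬(¬P ↓ ¬(R ∨ ¬Q)).

¬P = ¬F = T
¬Q = ¬T = F
R ∨ ¬Q = F ∨ F = F
¬(R ∨ ¬Q) = ¬F = T
¬P ↓ ¬(R ∨ ¬Q) = T ↓ T = F
¬(¬P ↓ ¬(R ∨ ¬Q)) = ¬F = T
So Statement 2 is true.

Statement 3: Parsed as (Q → (¬R ∨ (S ↔ P))) ↑ ¬Q

¬R = ¬F = T
S ↔ P = F ↔ F = T
¬R ∨ (S ↔ P) = T ∨ T = T
Q → (¬R ∨ (S ↔ P)) = T → T = T
¬Q = ¬T = F
(Q → (¬R ∨ (S ↔ P))) ↑ ¬Q = T ↑ F = T
So Statement 3 is true.

Count: 2.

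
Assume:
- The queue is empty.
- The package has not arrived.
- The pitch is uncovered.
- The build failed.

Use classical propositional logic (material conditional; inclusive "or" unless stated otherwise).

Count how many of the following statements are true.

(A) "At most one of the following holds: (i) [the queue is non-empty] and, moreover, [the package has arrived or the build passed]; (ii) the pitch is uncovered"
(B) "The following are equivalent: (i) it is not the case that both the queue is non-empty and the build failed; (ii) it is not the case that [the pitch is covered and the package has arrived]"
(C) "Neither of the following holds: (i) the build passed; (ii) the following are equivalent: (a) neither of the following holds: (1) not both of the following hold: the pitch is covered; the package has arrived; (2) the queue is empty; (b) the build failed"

3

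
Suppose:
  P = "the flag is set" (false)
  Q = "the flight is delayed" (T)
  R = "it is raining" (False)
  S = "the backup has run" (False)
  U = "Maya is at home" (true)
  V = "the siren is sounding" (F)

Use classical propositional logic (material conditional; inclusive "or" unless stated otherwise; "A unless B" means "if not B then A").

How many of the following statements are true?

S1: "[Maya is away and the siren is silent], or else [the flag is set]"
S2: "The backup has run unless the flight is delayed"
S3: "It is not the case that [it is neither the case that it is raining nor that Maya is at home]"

2

S1: This is (~U & ~V) | P.

~U = ~T = F
~V = ~F = T
~U & ~V = F & T = F
(~U & ~V) | P = F | F = F
Thus S1 is false.

S2: Parsed as S | Q

S | Q = F | T = T
Thus S2 is true.

S3: Parsed as ~(R nor U)

R nor U = F nor T = F
~(R nor U) = ~F = T
So S3 is true.

True statements: 2 (S2, S3).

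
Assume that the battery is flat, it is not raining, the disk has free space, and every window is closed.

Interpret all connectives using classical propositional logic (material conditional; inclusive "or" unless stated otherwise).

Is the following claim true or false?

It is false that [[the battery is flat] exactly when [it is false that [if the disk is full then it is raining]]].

True

Let S = "the battery is charged" (F), G = "the disk is full" (F), P = "it is raining" (F).
In symbols: ~(~S <-> ~(G -> P))

~S = ~F = T
G -> P = F -> F = T
~(G -> P) = ~T = F
~S <-> ~(G -> P) = T <-> F = F
~(~S <-> ~(G -> P)) = ~F = T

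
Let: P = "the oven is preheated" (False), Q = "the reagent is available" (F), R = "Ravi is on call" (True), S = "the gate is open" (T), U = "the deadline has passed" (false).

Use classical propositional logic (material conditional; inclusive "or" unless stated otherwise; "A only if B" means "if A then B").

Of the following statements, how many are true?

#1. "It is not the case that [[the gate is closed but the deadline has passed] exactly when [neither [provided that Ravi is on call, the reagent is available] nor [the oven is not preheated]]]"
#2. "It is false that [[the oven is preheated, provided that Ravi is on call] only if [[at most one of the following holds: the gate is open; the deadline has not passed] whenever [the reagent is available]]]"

#1: This is ¬((¬S ∧ U) ↔ ((R → Q) ↓ ¬P)).

¬S = ¬T = F
¬S ∧ U = F ∧ F = F
R → Q = T → F = F
¬P = ¬F = T
(R → Q) ↓ ¬P = F ↓ T = F
(¬S ∧ U) ↔ ((R → Q) ↓ ¬P) = F ↔ F = T
¬((¬S ∧ U) ↔ ((R → Q) ↓ ¬P)) = ¬T = F
Thus #1 is false.

#2: Formalization: ¬((R → P) → (Q → (S ↑ ¬U)))

R → P = T → F = F
¬U = ¬F = T
S ↑ ¬U = T ↑ T = F
Q → (S ↑ ¬U) = F → F = T
(R → P) → (Q → (S ↑ ¬U)) = F → T = T
¬((R → P) → (Q → (S ↑ ¬U))) = ¬T = F
Hence #2 is false.

0 of the 2 statements are true (none).

0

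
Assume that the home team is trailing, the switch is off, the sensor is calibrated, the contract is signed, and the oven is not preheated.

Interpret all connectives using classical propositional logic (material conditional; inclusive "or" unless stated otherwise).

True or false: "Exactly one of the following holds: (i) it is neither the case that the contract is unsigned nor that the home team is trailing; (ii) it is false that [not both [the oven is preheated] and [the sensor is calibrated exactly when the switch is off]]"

Let W = "the contract is signed" (T), S = "the home team is leading" (F), L = "the oven is preheated" (F), N = "the sensor is calibrated" (T), R = "the switch is on" (F).
This is (~W nor ~S) xor ~(L nand (N <-> ~R)).

~W = ~T = F
~S = ~F = T
~W nor ~S = F nor T = F
~R = ~F = T
N <-> ~R = T <-> T = T
L nand (N <-> ~R) = F nand T = T
~(L nand (N <-> ~R)) = ~T = F
(~W nor ~S) xor ~(L nand (N <-> ~R)) = F xor F = F

False.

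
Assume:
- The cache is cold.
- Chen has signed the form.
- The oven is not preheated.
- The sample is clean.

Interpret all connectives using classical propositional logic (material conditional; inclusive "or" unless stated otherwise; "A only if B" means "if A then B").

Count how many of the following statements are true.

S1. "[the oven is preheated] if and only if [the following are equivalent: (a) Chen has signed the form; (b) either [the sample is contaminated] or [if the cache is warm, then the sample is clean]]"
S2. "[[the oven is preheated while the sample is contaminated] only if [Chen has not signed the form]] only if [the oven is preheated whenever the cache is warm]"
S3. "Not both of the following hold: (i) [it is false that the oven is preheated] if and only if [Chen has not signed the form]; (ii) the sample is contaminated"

2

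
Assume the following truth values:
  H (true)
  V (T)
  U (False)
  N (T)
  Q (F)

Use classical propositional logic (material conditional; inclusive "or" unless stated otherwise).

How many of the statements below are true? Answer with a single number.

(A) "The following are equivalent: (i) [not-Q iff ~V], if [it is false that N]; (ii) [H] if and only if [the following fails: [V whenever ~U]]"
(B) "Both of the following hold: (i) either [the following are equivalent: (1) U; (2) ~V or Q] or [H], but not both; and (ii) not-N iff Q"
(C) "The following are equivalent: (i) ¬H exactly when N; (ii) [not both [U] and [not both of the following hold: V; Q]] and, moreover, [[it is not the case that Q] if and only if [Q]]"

(A): In symbols: (~N -> (~Q <-> ~V)) <-> (H <-> ~(~U -> V))

~N = ~T = F
~Q = ~F = T
~V = ~T = F
~Q <-> ~V = T <-> F = F
~N -> (~Q <-> ~V) = F -> F = T
~U = ~F = T
~U -> V = T -> T = T
~(~U -> V) = ~T = F
H <-> ~(~U -> V) = T <-> F = F
(~N -> (~Q <-> ~V)) <-> (H <-> ~(~U -> V)) = T <-> F = F
Hence (A) is false.

(B): In symbols: ((U <-> (~V | Q)) xor H) & (~N <-> Q)

~V = ~T = F
~V | Q = F | F = F
U <-> (~V | Q) = F <-> F = T
(U <-> (~V | Q)) xor H = T xor T = F
~N = ~T = F
~N <-> Q = F <-> F = T
((U <-> (~V | Q)) xor H) & (~N <-> Q) = F & T = F
So (B) is false.

(C): This is (~H <-> N) <-> ((U nand (V nand Q)) & (~Q <-> Q)).

~H = ~T = F
~H <-> N = F <-> T = F
V nand Q = T nand F = T
U nand (V nand Q) = F nand T = T
~Q = ~F = T
~Q <-> Q = T <-> F = F
(U nand (V nand Q)) & (~Q <-> Q) = T & F = F
(~H <-> N) <-> ((U nand (V nand Q)) & (~Q <-> Q)) = F <-> F = T
Hence (C) is true.

1 of the 3 statements is true ((C)).

1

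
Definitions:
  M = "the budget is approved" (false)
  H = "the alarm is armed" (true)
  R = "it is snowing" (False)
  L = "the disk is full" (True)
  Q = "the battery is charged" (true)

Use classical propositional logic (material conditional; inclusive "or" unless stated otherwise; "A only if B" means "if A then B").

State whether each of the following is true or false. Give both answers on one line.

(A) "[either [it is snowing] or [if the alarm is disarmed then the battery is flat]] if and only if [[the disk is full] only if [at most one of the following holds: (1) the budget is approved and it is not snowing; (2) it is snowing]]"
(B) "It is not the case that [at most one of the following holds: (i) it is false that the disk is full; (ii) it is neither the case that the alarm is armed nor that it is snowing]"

(A) true / (B) false

(A): This is (R | (~H -> ~Q)) <-> (L -> ((M & ~R) nand R)).

~H = ~T = F
~Q = ~T = F
~H -> ~Q = F -> F = T
R | (~H -> ~Q) = F | T = T
~R = ~F = T
M & ~R = F & T = F
(M & ~R) nand R = F nand F = T
L -> ((M & ~R) nand R) = T -> T = T
(R | (~H -> ~Q)) <-> (L -> ((M & ~R) nand R)) = T <-> T = T
So (A) is true.

(B): Parsed as ~(~L nand (H nor R))

~L = ~T = F
H nor R = T nor F = F
~L nand (H nor R) = F nand F = T
~(~L nand (H nor R)) = ~T = F
Hence (B) is false.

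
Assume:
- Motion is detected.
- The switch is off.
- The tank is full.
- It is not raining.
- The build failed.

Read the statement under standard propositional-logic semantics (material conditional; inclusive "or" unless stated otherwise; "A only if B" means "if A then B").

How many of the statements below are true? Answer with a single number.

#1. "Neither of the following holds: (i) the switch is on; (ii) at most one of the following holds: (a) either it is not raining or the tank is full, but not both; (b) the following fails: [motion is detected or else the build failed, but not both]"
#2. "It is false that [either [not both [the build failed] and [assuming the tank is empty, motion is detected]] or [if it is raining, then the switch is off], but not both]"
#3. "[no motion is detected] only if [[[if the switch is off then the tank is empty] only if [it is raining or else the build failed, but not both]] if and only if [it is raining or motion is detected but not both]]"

1

Let Q = "the switch is on" (F), S = "it is raining" (F), R = "the tank is full" (T), P = "motion is detected" (T), U = "the build passed" (F).

#1: In symbols: Q nor ((~S xor R) nand ~(P xor ~U))

~S = ~F = T
~S xor R = T xor T = F
~U = ~F = T
P xor ~U = T xor T = F
~(P xor ~U) = ~F = T
(~S xor R) nand ~(P xor ~U) = F nand T = T
Q nor ((~S xor R) nand ~(P xor ~U)) = F nor T = F
So #1 is false.

#2: Parsed as ~((~U nand (~R -> P)) xor (S -> ~Q))

~U = ~F = T
~R = ~T = F
~R -> P = F -> T = T
~U nand (~R -> P) = T nand T = F
~Q = ~F = T
S -> ~Q = F -> T = T
(~U nand (~R -> P)) xor (S -> ~Q) = F xor T = T
~((~U nand (~R -> P)) xor (S -> ~Q)) = ~T = F
Thus #2 is false.

#3: This is ~P -> (((~Q -> ~R) -> (S xor ~U)) <-> (S xor P)).

~P = ~T = F
~Q = ~F = T
~R = ~T = F
~Q -> ~R = T -> F = F
~U = ~F = T
S xor ~U = F xor T = T
(~Q -> ~R) -> (S xor ~U) = F -> T = T
S xor P = F xor T = T
((~Q -> ~R) -> (S xor ~U)) <-> (S xor P) = T <-> T = T
~P -> (((~Q -> ~R) -> (S xor ~U)) <-> (S xor P)) = F -> T = T
Thus #3 is true.

Count: 1.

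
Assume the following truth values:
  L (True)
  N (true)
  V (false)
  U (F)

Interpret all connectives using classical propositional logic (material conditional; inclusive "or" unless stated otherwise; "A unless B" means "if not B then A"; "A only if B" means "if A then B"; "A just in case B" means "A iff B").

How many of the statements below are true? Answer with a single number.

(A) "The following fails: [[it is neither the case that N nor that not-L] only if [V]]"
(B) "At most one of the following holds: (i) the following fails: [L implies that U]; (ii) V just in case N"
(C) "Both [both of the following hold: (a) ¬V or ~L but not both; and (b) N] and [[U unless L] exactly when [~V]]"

2

(A): Parsed as ¬((N ↓ ¬L) → V)

¬L = ¬T = F
N ↓ ¬L = T ↓ F = F
(N ↓ ¬L) → V = F → F = T
¬((N ↓ ¬L) → V) = ¬T = F
So (A) is false.

(B): In symbols: ¬(L → U) ↑ (V ↔ N)

L → U = T → F = F
¬(L → U) = ¬F = T
V ↔ N = F ↔ T = F
¬(L → U) ↑ (V ↔ N) = T ↑ F = T
Thus (B) is true.

(C): This is ((¬V ⊕ ¬L) ∧ N) ∧ ((U ∨ L) ↔ ¬V).

¬V = ¬F = T
¬L = ¬T = F
¬V ⊕ ¬L = T ⊕ F = T
(¬V ⊕ ¬L) ∧ N = T ∧ T = T
U ∨ L = F ∨ T = T
¬V = ¬F = T
(U ∨ L) ↔ ¬V = T ↔ T = T
((¬V ⊕ ¬L) ∧ N) ∧ ((U ∨ L) ↔ ¬V) = T ∧ T = T
So (C) is true.

True statements: 2.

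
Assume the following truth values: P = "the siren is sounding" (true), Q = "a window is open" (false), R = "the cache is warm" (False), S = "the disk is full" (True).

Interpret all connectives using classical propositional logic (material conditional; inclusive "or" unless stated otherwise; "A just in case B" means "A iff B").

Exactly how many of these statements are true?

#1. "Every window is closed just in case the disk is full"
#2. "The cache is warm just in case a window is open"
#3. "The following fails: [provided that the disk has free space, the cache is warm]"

2

#1: Formalization: ~Q <-> S

~Q = ~F = T
~Q <-> S = T <-> T = T
So #1 is true.

#2: This is R <-> Q.

R <-> Q = F <-> F = T
So #2 is true.

#3: In symbols: ~(~S -> R)

~S = ~T = F
~S -> R = F -> F = T
~(~S -> R) = ~T = F
So #3 is false.

True statements: 2 (#1, #2).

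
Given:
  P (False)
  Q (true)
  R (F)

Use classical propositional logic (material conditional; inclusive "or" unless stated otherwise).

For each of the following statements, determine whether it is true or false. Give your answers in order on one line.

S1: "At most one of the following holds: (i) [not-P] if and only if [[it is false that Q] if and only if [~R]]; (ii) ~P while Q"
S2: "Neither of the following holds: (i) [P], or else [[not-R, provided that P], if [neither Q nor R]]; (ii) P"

S1: Parsed as (~P <-> (~Q <-> ~R)) nand (~P & Q)

~P = ~F = T
~Q = ~T = F
~R = ~F = T
~Q <-> ~R = F <-> T = F
~P <-> (~Q <-> ~R) = T <-> F = F
~P = ~F = T
~P & Q = T & T = T
(~P <-> (~Q <-> ~R)) nand (~P & Q) = F nand T = T
So S1 is true.

S2: Formalization: (P | ((Q nor R) -> (P -> ~R))) nor P

Q nor R = T nor F = F
~R = ~F = T
P -> ~R = F -> T = T
(Q nor R) -> (P -> ~R) = F -> T = T
P | ((Q nor R) -> (P -> ~R)) = F | T = T
(P | ((Q nor R) -> (P -> ~R))) nor P = T nor F = F
Hence S2 is false.

S1 True, S2 False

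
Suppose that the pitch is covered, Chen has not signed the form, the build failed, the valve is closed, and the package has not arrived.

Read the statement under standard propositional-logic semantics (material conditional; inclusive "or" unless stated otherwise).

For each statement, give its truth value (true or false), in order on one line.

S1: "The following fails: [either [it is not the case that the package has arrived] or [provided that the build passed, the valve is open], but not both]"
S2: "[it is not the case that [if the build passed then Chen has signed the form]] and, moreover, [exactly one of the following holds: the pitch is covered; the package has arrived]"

S1 True, S2 False

Let U = "the package has arrived" (F), R = "the build passed" (F), S = "the valve is open" (F), Q = "Chen has signed the form" (F), P = "the pitch is covered" (T).

S1: Formalization: ~(~U xor (R -> S))

~U = ~F = T
R -> S = F -> F = T
~U xor (R -> S) = T xor T = F
~(~U xor (R -> S)) = ~F = T
So S1 is true.

S2: Parsed as ~(R -> Q) & (P xor U)

R -> Q = F -> F = T
~(R -> Q) = ~T = F
P xor U = T xor F = T
~(R -> Q) & (P xor U) = F & T = F
Thus S2 is false.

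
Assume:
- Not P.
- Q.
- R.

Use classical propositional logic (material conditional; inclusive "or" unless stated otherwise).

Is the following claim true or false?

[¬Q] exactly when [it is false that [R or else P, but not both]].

In symbols: ¬Q ↔ ¬(R ⊕ P)

¬Q = ¬T = F
R ⊕ P = T ⊕ F = T
¬(R ⊕ P) = ¬T = F
¬Q ↔ ¬(R ⊕ P) = F ↔ F = T

True.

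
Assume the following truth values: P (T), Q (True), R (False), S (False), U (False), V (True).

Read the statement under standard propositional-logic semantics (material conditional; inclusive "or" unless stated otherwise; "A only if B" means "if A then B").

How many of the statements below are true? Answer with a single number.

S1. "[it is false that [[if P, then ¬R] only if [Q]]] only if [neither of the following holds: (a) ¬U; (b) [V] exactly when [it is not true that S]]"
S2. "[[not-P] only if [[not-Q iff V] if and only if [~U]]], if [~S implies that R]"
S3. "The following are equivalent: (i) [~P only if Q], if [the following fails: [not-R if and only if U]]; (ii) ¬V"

2

S1: Formalization: ¬((P → ¬R) → Q) → (¬U ↓ (V ↔ ¬S))

¬R = ¬F = T
P → ¬R = T → T = T
(P → ¬R) → Q = T → T = T
¬((P → ¬R) → Q) = ¬T = F
¬U = ¬F = T
¬S = ¬F = T
V ↔ ¬S = T ↔ T = T
¬U ↓ (V ↔ ¬S) = T ↓ T = F
¬((P → ¬R) → Q) → (¬U ↓ (V ↔ ¬S)) = F → F = T
Thus S1 is true.

S2: Formalization: (¬S → R) → (¬P → ((¬Q ↔ V) ↔ ¬U))

¬S = ¬F = T
¬S → R = T → F = F
¬P = ¬T = F
¬Q = ¬T = F
¬Q ↔ V = F ↔ T = F
¬U = ¬F = T
(¬Q ↔ V) ↔ ¬U = F ↔ T = F
¬P → ((¬Q ↔ V) ↔ ¬U) = F → F = T
(¬S → R) → (¬P → ((¬Q ↔ V) ↔ ¬U)) = F → T = T
Hence S2 is true.

S3: This is (¬(¬R ↔ U) → (¬P → Q)) ↔ ¬V.

¬R = ¬F = T
¬R ↔ U = T ↔ F = F
¬(¬R ↔ U) = ¬F = T
¬P = ¬T = F
¬P → Q = F → T = T
¬(¬R ↔ U) → (¬P → Q) = T → T = T
¬V = ¬T = F
(¬(¬R ↔ U) → (¬P → Q)) ↔ ¬V = T ↔ F = F
Hence S3 is false.

True statements: 2.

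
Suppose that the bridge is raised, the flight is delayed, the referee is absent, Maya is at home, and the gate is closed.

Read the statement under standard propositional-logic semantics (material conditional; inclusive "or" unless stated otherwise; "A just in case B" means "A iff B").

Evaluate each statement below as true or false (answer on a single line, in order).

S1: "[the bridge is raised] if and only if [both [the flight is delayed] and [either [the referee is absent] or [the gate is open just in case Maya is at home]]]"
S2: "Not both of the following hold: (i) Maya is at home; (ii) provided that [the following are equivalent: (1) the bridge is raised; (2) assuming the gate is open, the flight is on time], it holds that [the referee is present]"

Let P = "the bridge is raised" (T), Q = "the flight is delayed" (T), R = "the referee is present" (F), U = "the gate is open" (F), S = "Maya is at home" (T).

S1: Formalization: P <-> (Q & (~R | (U <-> S)))

~R = ~F = T
U <-> S = F <-> T = F
~R | (U <-> S) = T | F = T
Q & (~R | (U <-> S)) = T & T = T
P <-> (Q & (~R | (U <-> S))) = T <-> T = T
Hence S1 is true.

S2: This is S nand ((P <-> (U -> ~Q)) -> R).

~Q = ~T = F
U -> ~Q = F -> F = T
P <-> (U -> ~Q) = T <-> T = T
(P <-> (U -> ~Q)) -> R = T -> F = F
S nand ((P <-> (U -> ~Q)) -> R) = T nand F = T
Thus S2 is true.

S1 true, S2 true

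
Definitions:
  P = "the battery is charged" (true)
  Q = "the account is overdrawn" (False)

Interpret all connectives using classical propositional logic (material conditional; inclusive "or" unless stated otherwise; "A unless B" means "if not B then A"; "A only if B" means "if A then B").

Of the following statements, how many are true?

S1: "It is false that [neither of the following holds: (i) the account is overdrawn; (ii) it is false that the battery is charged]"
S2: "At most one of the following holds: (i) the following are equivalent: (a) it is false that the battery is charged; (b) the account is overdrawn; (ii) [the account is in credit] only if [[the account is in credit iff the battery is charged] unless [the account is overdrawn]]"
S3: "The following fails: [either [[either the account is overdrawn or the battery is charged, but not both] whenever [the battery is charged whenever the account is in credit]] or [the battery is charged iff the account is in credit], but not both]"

S1: This is ~(Q nor ~P).

~P = ~T = F
Q nor ~P = F nor F = T
~(Q nor ~P) = ~T = F
Hence S1 is false.

S2: Formalization: (~P <-> Q) nand (~Q -> ((~Q <-> P) | Q))

~P = ~T = F
~P <-> Q = F <-> F = T
~Q = ~F = T
~Q = ~F = T
~Q <-> P = T <-> T = T
(~Q <-> P) | Q = T | F = T
~Q -> ((~Q <-> P) | Q) = T -> T = T
(~P <-> Q) nand (~Q -> ((~Q <-> P) | Q)) = T nand T = F
So S2 is false.

S3: Formalization: ~(((~Q -> P) -> (Q xor P)) xor (P <-> ~Q))

~Q = ~F = T
~Q -> P = T -> T = T
Q xor P = F xor T = T
(~Q -> P) -> (Q xor P) = T -> T = T
~Q = ~F = T
P <-> ~Q = T <-> T = T
((~Q -> P) -> (Q xor P)) xor (P <-> ~Q) = T xor T = F
~(((~Q -> P) -> (Q xor P)) xor (P <-> ~Q)) = ~F = T
Thus S3 is true.

Count: 1.

1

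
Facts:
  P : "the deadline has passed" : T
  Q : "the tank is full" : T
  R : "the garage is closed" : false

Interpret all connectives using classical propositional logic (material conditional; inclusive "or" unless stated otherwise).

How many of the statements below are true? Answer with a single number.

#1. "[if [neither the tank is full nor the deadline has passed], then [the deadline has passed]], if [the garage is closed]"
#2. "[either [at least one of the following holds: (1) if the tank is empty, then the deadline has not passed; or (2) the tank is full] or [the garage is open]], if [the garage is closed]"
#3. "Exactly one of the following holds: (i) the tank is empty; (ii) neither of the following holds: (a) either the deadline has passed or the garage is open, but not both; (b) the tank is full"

2

#1: This is R -> ((Q nor P) -> P).

Q nor P = T nor T = F
(Q nor P) -> P = F -> T = T
R -> ((Q nor P) -> P) = F -> T = T
So #1 is true.

#2: Formalization: R -> (((~Q -> ~P) | Q) | ~R)

~Q = ~T = F
~P = ~T = F
~Q -> ~P = F -> F = T
(~Q -> ~P) | Q = T | T = T
~R = ~F = T
((~Q -> ~P) | Q) | ~R = T | T = T
R -> (((~Q -> ~P) | Q) | ~R) = F -> T = T
So #2 is true.

#3: Formalization: ~Q xor ((P xor ~R) nor Q)

~Q = ~T = F
~R = ~F = T
P xor ~R = T xor T = F
(P xor ~R) nor Q = F nor T = F
~Q xor ((P xor ~R) nor Q) = F xor F = F
So #3 is false.

2 of the 3 statements are true.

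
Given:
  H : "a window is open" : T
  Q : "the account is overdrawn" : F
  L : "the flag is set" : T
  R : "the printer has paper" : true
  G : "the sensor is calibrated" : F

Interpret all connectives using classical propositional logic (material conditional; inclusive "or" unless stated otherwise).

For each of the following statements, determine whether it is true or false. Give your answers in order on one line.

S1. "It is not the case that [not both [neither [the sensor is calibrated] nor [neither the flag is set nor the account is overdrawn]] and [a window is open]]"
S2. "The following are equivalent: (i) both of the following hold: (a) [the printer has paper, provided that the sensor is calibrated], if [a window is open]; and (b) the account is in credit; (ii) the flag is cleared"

S1 True; S2 False

S1: Parsed as ~((G nor (L nor Q)) nand H)

L nor Q = T nor F = F
G nor (L nor Q) = F nor F = T
(G nor (L nor Q)) nand H = T nand T = F
~((G nor (L nor Q)) nand H) = ~F = T
Hence S1 is true.

S2: In symbols: ((H -> (G -> R)) & ~Q) <-> ~L

G -> R = F -> T = T
H -> (G -> R) = T -> T = T
~Q = ~F = T
(H -> (G -> R)) & ~Q = T & T = T
~L = ~T = F
((H -> (G -> R)) & ~Q) <-> ~L = T <-> F = F
So S2 is false.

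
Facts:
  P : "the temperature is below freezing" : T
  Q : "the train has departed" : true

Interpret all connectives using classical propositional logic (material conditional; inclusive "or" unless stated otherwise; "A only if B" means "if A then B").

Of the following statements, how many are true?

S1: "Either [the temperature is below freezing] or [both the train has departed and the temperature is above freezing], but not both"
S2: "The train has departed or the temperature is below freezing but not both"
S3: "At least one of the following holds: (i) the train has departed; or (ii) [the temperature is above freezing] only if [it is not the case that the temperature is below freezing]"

S1: This is P ⊕ (Q ∧ ¬P).

¬P = ¬T = F
Q ∧ ¬P = T ∧ F = F
P ⊕ (Q ∧ ¬P) = T ⊕ F = T
Hence S1 is true.

S2: This is Q ⊕ P.

Q ⊕ P = T ⊕ T = F
Hence S2 is false.

S3: This is Q ∨ (¬P → ¬P).

¬P = ¬T = F
¬P = ¬T = F
¬P → ¬P = F → F = T
Q ∨ (¬P → ¬P) = T ∨ T = T
Hence S3 is true.

True statements: 2.

2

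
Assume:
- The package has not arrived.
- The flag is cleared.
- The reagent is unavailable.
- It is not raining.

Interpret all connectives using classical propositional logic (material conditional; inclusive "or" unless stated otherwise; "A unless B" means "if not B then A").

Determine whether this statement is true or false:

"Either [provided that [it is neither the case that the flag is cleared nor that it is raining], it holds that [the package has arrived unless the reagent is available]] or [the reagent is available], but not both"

Let R = "the flag is set" (F), S = "it is raining" (F), G = "the package has arrived" (F), V = "the reagent is available" (F).
Parsed as ((¬R ↓ S) → (G ∨ V)) ⊕ V

¬R = ¬F = T
¬R ↓ S = T ↓ F = F
G ∨ V = F ∨ F = F
(¬R ↓ S) → (G ∨ V) = F → F = T
((¬R ↓ S) → (G ∨ V)) ⊕ V = T ⊕ F = T

true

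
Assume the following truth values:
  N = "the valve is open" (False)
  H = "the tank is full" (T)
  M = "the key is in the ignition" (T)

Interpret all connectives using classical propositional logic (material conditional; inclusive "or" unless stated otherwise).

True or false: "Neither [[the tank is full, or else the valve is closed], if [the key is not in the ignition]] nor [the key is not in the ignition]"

False

This is (~M -> (H | ~N)) nor ~M.

~M = ~T = F
~N = ~F = T
H | ~N = T | T = T
~M -> (H | ~N) = F -> T = T
~M = ~T = F
(~M -> (H | ~N)) nor ~M = T nor F = F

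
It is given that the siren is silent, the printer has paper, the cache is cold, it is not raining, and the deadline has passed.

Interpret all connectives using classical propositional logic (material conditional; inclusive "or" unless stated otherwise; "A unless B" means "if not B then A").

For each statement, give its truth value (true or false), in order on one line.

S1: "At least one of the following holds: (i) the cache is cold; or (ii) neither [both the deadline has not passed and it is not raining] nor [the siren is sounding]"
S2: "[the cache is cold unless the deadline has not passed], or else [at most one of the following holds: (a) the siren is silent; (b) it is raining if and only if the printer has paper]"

S1 true, S2 true

Let R = "the cache is warm" (False), U = "the deadline has passed" (True), S = "it is raining" (False), P = "the siren is sounding" (False), Q = "the printer has paper" (True).

S1: In symbols: not R or ((not U and not S) nor P)

not R = not False = True
not U = not True = False
not S = not False = True
not U and not S = False and True = False
(not U and not S) nor P = False nor False = True
not R or ((not U and not S) nor P) = True or True = True
Hence S1 is true.

S2: In symbols: (not R or not U) or (not P nand (S iff Q))

not R = not False = True
not U = not True = False
not R or not U = True or False = True
not P = not False = True
S iff Q = False iff True = False
not P nand (S iff Q) = True nand False = True
(not R or not U) or (not P nand (S iff Q)) = True or True = True
So S2 is true.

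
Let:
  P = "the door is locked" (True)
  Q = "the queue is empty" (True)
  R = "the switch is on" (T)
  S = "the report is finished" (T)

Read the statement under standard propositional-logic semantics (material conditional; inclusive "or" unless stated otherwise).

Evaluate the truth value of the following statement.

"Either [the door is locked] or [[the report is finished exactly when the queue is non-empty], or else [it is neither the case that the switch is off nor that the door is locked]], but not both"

The statement is true.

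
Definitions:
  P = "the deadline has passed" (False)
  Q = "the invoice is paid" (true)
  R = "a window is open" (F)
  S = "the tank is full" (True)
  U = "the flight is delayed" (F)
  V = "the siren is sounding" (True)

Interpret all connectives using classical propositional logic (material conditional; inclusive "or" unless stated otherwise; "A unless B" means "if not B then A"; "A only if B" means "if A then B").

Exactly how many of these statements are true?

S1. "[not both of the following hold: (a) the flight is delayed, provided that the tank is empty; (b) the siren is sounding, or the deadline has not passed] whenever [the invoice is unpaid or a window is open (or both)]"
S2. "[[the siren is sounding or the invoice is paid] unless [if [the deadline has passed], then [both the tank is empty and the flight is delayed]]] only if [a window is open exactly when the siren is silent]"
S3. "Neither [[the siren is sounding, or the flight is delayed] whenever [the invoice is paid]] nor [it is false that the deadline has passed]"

2

S1: Parsed as (not Q or R) -> ((not S -> U) nand (V or not P))

not Q = not True = False
not Q or R = False or False = False
not S = not True = False
not S -> U = False -> False = True
not P = not False = True
V or not P = True or True = True
(not S -> U) nand (V or not P) = True nand True = False
(not Q or R) -> ((not S -> U) nand (V or not P)) = False -> False = True
Thus S1 is true.

S2: Parsed as ((V or Q) or (P -> (not S and U))) -> (R iff not V)

V or Q = True or True = True
not S = not True = False
not S and U = False and False = False
P -> (not S and U) = False -> False = True
(V or Q) or (P -> (not S and U)) = True or True = True
not V = not True = False
R iff not V = False iff False = True
((V or Q) or (P -> (not S and U))) -> (R iff not V) = True -> True = True
Thus S2 is true.

S3: Formalization: (Q -> (V or U)) nor not P

V or U = True or False = True
Q -> (V or U) = True -> True = True
not P = not False = True
(Q -> (V or U)) nor not P = True nor True = False
Thus S3 is false.

True statements: 2.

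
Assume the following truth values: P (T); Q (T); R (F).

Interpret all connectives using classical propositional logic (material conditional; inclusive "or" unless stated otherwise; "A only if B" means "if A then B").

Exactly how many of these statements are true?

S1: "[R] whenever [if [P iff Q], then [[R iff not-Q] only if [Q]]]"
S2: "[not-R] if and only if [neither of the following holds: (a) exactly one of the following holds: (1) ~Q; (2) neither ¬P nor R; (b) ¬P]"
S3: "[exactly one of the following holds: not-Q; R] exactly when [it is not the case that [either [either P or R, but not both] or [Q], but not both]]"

0

S1: Formalization: ((P ↔ Q) → ((R ↔ ¬Q) → Q)) → R

P ↔ Q = T ↔ T = T
¬Q = ¬T = F
R ↔ ¬Q = F ↔ F = T
(R ↔ ¬Q) → Q = T → T = T
(P ↔ Q) → ((R ↔ ¬Q) → Q) = T → T = T
((P ↔ Q) → ((R ↔ ¬Q) → Q)) → R = T → F = F
Thus S1 is false.

S2: Parsed as ¬R ↔ ((¬Q ⊕ (¬P ↓ R)) ↓ ¬P)

¬R = ¬F = T
¬Q = ¬T = F
¬P = ¬T = F
¬P ↓ R = F ↓ F = T
¬Q ⊕ (¬P ↓ R) = F ⊕ T = T
¬P = ¬T = F
(¬Q ⊕ (¬P ↓ R)) ↓ ¬P = T ↓ F = F
¬R ↔ ((¬Q ⊕ (¬P ↓ R)) ↓ ¬P) = T ↔ F = F
So S2 is false.

S3: This is (¬Q ⊕ R) ↔ ¬((P ⊕ R) ⊕ Q).

¬Q = ¬T = F
¬Q ⊕ R = F ⊕ F = F
P ⊕ R = T ⊕ F = T
(P ⊕ R) ⊕ Q = T ⊕ T = F
¬((P ⊕ R) ⊕ Q) = ¬F = T
(¬Q ⊕ R) ↔ ¬((P ⊕ R) ⊕ Q) = F ↔ T = F
Hence S3 is false.

0 of the 3 statements are true (none).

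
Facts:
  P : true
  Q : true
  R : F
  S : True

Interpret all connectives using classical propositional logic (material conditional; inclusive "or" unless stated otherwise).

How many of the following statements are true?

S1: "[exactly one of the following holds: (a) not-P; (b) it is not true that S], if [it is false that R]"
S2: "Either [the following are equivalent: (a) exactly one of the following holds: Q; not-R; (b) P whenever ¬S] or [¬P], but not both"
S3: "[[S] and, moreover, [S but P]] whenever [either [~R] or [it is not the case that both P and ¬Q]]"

1

S1: Formalization: ~R -> (~P xor ~S)

~R = ~F = T
~P = ~T = F
~S = ~T = F
~P xor ~S = F xor F = F
~R -> (~P xor ~S) = T -> F = F
Thus S1 is false.

S2: Parsed as ((Q xor ~R) <-> (~S -> P)) xor ~P

~R = ~F = T
Q xor ~R = T xor T = F
~S = ~T = F
~S -> P = F -> T = T
(Q xor ~R) <-> (~S -> P) = F <-> T = F
~P = ~T = F
((Q xor ~R) <-> (~S -> P)) xor ~P = F xor F = F
So S2 is false.

S3: In symbols: (~R | (P nand ~Q)) -> (S & (S & P))

~R = ~F = T
~Q = ~T = F
P nand ~Q = T nand F = T
~R | (P nand ~Q) = T | T = T
S & P = T & T = T
S & (S & P) = T & T = T
(~R | (P nand ~Q)) -> (S & (S & P)) = T -> T = T
Hence S3 is true.

Count: 1.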